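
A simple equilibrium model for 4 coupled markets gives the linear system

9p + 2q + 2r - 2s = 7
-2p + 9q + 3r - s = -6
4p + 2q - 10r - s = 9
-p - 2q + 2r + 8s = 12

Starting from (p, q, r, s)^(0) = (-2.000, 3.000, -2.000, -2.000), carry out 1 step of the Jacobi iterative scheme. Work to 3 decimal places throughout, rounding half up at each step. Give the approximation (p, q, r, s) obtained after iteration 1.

(0.111, -0.667, -0.900, 2.500)

Iteration 1:
  p = (7 - (2)·3.000 - (2)·-2.000 - (-2)·-2.000) / (9) = 0.111
  q = (-6 - (-2)·-2.000 - (3)·-2.000 - (-1)·-2.000) / (9) = -0.667
  r = (9 - (4)·-2.000 - (2)·3.000 - (-1)·-2.000) / (-10) = -0.900
  s = (12 - (-1)·-2.000 - (-2)·3.000 - (2)·-2.000) / (8) = 2.500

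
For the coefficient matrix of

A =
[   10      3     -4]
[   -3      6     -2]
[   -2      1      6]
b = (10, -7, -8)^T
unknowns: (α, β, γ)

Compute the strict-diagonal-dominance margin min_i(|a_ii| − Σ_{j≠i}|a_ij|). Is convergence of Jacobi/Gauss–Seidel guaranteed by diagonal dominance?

row 1: |10| − (3+4) = 3
row 2: |6| − (3+2) = 1
row 3: |6| − (2+1) = 3
minimum over rows = 1 → strictly diagonally dominant (convergence guaranteed)

1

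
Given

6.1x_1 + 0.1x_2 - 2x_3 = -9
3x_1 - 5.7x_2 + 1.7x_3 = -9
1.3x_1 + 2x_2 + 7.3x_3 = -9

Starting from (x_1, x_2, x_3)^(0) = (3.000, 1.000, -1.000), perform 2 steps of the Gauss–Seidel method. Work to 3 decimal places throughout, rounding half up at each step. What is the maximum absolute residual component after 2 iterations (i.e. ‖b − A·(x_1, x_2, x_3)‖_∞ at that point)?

Iteration 1:
  x_1 = (-9 - (0.1)·1.000 - (-2)·-1.000) / (6.1) = -1.820
  x_2 = (-9 - (3)·-1.820 - (1.7)·-1.000) / (-5.7) = 0.323
  x_3 = (-9 - (1.3)·-1.820 - (2)·0.323) / (7.3) = -0.997
Iteration 2:
  x_1 = (-9 - (0.1)·0.323 - (-2)·-0.997) / (6.1) = -1.808
  x_2 = (-9 - (3)·-1.808 - (1.7)·-0.997) / (-5.7) = 0.330
  x_3 = (-9 - (1.3)·-1.808 - (2)·0.330) / (7.3) = -1.001
Residual b − A·x = (-0.006, 0.007, -0.002); ∞-norm = 0.007

0.007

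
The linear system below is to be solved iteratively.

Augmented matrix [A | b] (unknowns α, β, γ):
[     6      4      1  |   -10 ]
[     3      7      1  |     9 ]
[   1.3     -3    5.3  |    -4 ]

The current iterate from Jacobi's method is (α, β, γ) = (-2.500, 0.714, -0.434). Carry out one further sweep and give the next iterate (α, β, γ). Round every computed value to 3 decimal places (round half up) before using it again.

(-2.070, 2.419, 0.263)

One sweep:
  α = (-10 - (4)·0.714 - (1)·-0.434) / (6) = -2.070
  β = (9 - (3)·-2.500 - (1)·-0.434) / (7) = 2.419
  γ = (-4 - (1.3)·-2.500 - (-3)·0.714) / (5.3) = 0.263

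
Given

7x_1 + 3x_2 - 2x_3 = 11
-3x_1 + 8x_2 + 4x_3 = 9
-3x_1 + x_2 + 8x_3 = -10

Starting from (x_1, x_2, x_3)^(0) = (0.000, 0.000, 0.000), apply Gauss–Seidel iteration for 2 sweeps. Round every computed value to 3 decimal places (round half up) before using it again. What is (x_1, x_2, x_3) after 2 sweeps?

(0.587, 1.783, -1.253)

Iteration 1:
  x_1 = (11 - (3)·0.000 - (-2)·0.000) / (7) = 1.571
  x_2 = (9 - (-3)·1.571 - (4)·0.000) / (8) = 1.714
  x_3 = (-10 - (-3)·1.571 - (1)·1.714) / (8) = -0.875
Iteration 2:
  x_1 = (11 - (3)·1.714 - (-2)·-0.875) / (7) = 0.587
  x_2 = (9 - (-3)·0.587 - (4)·-0.875) / (8) = 1.783
  x_3 = (-10 - (-3)·0.587 - (1)·1.783) / (8) = -1.253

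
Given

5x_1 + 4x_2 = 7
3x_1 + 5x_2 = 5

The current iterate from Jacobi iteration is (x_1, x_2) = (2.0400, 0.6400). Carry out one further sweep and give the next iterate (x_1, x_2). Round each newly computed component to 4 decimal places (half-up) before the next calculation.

(0.8880, -0.2240)

One sweep:
  x_1 = (7 - (4)·0.6400) / (5) = 0.8880
  x_2 = (5 - (3)·2.0400) / (5) = -0.2240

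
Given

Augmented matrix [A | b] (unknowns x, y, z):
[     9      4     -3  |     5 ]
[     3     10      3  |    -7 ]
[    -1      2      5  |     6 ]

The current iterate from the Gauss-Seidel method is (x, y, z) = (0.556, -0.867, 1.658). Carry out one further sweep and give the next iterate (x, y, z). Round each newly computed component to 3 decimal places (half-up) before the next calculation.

(1.494, -1.646, 2.157)

One sweep:
  x = (5 - (4)·-0.867 - (-3)·1.658) / (9) = 1.494
  y = (-7 - (3)·1.494 - (3)·1.658) / (10) = -1.646
  z = (6 - (-1)·1.494 - (2)·-1.646) / (5) = 2.157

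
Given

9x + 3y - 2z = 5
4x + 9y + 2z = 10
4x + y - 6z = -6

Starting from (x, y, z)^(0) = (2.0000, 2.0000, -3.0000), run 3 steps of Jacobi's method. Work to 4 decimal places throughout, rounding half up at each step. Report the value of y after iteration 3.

0.5926

Iteration 1:
  x = (5 - (3)·2.0000 - (-2)·-3.0000) / (9) = -0.7778
  y = (10 - (4)·2.0000 - (2)·-3.0000) / (9) = 0.8889
  z = (-6 - (4)·2.0000 - (1)·2.0000) / (-6) = 2.6667
Iteration 2:
  x = (5 - (3)·0.8889 - (-2)·2.6667) / (9) = 0.8519
  y = (10 - (4)·-0.7778 - (2)·2.6667) / (9) = 0.8642
  z = (-6 - (4)·-0.7778 - (1)·0.8889) / (-6) = 0.6296
Iteration 3:
  x = (5 - (3)·0.8642 - (-2)·0.6296) / (9) = 0.4074
  y = (10 - (4)·0.8519 - (2)·0.6296) / (9) = 0.5926
  z = (-6 - (4)·0.8519 - (1)·0.8642) / (-6) = 1.7120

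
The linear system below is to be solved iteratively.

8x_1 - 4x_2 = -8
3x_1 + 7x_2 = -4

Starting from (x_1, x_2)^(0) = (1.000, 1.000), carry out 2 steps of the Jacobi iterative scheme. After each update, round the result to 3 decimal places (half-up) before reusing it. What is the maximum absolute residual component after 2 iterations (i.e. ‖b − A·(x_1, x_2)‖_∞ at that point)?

Iteration 1:
  x_1 = (-8 - (-4)·1.000) / (8) = -0.500
  x_2 = (-4 - (3)·1.000) / (7) = -1.000
Iteration 2:
  x_1 = (-8 - (-4)·-1.000) / (8) = -1.500
  x_2 = (-4 - (3)·-0.500) / (7) = -0.357
Residual b − A·x = (2.572, 2.999); ∞-norm = 2.999

2.999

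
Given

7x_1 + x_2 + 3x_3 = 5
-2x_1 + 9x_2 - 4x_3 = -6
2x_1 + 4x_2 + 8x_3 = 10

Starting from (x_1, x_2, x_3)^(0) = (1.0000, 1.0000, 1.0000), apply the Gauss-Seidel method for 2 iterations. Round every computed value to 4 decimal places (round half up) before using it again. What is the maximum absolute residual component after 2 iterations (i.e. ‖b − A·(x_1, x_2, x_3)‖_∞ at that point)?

Iteration 1:
  x_1 = (5 - (1)·1.0000 - (3)·1.0000) / (7) = 0.1429
  x_2 = (-6 - (-2)·0.1429 - (-4)·1.0000) / (9) = -0.1905
  x_3 = (10 - (2)·0.1429 - (4)·-0.1905) / (8) = 1.3095
Iteration 2:
  x_1 = (5 - (1)·-0.1905 - (3)·1.3095) / (7) = 0.1803
  x_2 = (-6 - (-2)·0.1803 - (-4)·1.3095) / (9) = -0.0446
  x_3 = (10 - (2)·0.1803 - (4)·-0.0446) / (8) = 1.2272
Residual b − A·x = (0.1009, -0.3292, 0.0002); ∞-norm = 0.3292

0.3292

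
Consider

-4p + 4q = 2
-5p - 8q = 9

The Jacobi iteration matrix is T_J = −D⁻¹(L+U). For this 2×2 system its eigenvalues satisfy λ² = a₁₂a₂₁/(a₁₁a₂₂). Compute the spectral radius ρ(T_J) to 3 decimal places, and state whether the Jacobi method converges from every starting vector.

a₁₂a₂₁/(a₁₁a₂₂) = (4)·(-5) / ((-4)·(-8)) = -0.625000
ρ = √|-0.625000| = √0.625000 = 0.791
ρ < 1, so Jacobi converges

0.791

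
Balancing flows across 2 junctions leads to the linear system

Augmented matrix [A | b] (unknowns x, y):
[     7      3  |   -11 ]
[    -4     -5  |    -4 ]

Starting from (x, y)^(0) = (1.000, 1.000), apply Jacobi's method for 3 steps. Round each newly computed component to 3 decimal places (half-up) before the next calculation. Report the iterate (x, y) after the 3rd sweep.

(-2.600, 2.057)

Iteration 1:
  x = (-11 - (3)·1.000) / (7) = -2.000
  y = (-4 - (-4)·1.000) / (-5) = 0.000
Iteration 2:
  x = (-11 - (3)·0.000) / (7) = -1.571
  y = (-4 - (-4)·-2.000) / (-5) = 2.400
Iteration 3:
  x = (-11 - (3)·2.400) / (7) = -2.600
  y = (-4 - (-4)·-1.571) / (-5) = 2.057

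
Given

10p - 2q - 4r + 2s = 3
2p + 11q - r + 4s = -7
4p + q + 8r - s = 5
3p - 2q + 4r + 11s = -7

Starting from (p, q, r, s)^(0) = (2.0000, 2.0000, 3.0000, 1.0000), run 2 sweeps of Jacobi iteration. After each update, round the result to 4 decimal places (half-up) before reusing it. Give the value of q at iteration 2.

Iteration 1:
  p = (3 - (-2)·2.0000 - (-4)·3.0000 - (2)·1.0000) / (10) = 1.7000
  q = (-7 - (2)·2.0000 - (-1)·3.0000 - (4)·1.0000) / (11) = -1.0909
  r = (5 - (4)·2.0000 - (1)·2.0000 - (-1)·1.0000) / (8) = -0.5000
  s = (-7 - (3)·2.0000 - (-2)·2.0000 - (4)·3.0000) / (11) = -1.9091
Iteration 2:
  p = (3 - (-2)·-1.0909 - (-4)·-0.5000 - (2)·-1.9091) / (10) = 0.2636
  q = (-7 - (2)·1.7000 - (-1)·-0.5000 - (4)·-1.9091) / (11) = -0.2967
  r = (5 - (4)·1.7000 - (1)·-1.0909 - (-1)·-1.9091) / (8) = -0.3273
  s = (-7 - (3)·1.7000 - (-2)·-1.0909 - (4)·-0.5000) / (11) = -1.1165

-0.2967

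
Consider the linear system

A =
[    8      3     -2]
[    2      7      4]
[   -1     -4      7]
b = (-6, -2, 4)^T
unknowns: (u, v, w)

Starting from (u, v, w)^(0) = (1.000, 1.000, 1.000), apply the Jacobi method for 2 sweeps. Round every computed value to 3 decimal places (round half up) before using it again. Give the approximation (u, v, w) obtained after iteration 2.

Iteration 1:
  u = (-6 - (3)·1.000 - (-2)·1.000) / (8) = -0.875
  v = (-2 - (2)·1.000 - (4)·1.000) / (7) = -1.143
  w = (4 - (-1)·1.000 - (-4)·1.000) / (7) = 1.286
Iteration 2:
  u = (-6 - (3)·-1.143 - (-2)·1.286) / (8) = 0.000
  v = (-2 - (2)·-0.875 - (4)·1.286) / (7) = -0.771
  w = (4 - (-1)·-0.875 - (-4)·-1.143) / (7) = -0.207

(0.000, -0.771, -0.207)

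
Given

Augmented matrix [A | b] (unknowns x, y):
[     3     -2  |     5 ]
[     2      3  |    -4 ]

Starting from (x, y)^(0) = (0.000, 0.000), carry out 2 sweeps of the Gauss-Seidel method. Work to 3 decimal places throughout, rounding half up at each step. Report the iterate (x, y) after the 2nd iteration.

Iteration 1:
  x = (5 - (-2)·0.000) / (3) = 1.667
  y = (-4 - (2)·1.667) / (3) = -2.445
Iteration 2:
  x = (5 - (-2)·-2.445) / (3) = 0.037
  y = (-4 - (2)·0.037) / (3) = -1.358

(0.037, -1.358)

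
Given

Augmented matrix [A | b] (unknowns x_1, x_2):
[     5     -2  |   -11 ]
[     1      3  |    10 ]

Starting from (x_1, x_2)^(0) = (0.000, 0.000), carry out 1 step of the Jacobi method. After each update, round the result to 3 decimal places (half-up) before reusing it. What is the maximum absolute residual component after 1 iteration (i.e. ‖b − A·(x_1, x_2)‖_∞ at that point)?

6.666

Iteration 1:
  x_1 = (-11 - (-2)·0.000) / (5) = -2.200
  x_2 = (10 - (1)·0.000) / (3) = 3.333
Residual b − A·x = (6.666, 2.201); ∞-norm = 6.666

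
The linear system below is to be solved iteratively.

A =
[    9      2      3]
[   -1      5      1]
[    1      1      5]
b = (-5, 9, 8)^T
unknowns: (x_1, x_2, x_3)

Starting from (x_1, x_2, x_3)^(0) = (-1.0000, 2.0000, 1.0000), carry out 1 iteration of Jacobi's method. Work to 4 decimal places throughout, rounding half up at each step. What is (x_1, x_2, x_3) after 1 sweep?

(-1.3333, 1.4000, 1.4000)

Iteration 1:
  x_1 = (-5 - (2)·2.0000 - (3)·1.0000) / (9) = -1.3333
  x_2 = (9 - (-1)·-1.0000 - (1)·1.0000) / (5) = 1.4000
  x_3 = (8 - (1)·-1.0000 - (1)·2.0000) / (5) = 1.4000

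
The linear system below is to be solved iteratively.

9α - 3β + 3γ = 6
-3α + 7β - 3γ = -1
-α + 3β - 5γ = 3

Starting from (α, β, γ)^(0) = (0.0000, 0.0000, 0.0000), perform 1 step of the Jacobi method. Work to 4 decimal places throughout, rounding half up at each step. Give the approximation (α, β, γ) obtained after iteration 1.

(0.6667, -0.1429, -0.6000)

Iteration 1:
  α = (6 - (-3)·0.0000 - (3)·0.0000) / (9) = 0.6667
  β = (-1 - (-3)·0.0000 - (-3)·0.0000) / (7) = -0.1429
  γ = (3 - (-1)·0.0000 - (3)·0.0000) / (-5) = -0.6000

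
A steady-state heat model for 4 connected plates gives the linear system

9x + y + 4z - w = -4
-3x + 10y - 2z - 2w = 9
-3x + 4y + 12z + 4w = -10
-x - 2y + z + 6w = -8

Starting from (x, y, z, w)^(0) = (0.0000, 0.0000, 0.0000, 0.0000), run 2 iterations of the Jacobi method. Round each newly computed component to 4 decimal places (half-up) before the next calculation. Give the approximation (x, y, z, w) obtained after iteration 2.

(-0.3222, 0.3334, -0.8000, -0.9685)

Iteration 1:
  x = (-4 - (1)·0.0000 - (4)·0.0000 - (-1)·0.0000) / (9) = -0.4444
  y = (9 - (-3)·0.0000 - (-2)·0.0000 - (-2)·0.0000) / (10) = 0.9000
  z = (-10 - (-3)·0.0000 - (4)·0.0000 - (4)·0.0000) / (12) = -0.8333
  w = (-8 - (-1)·0.0000 - (-2)·0.0000 - (1)·0.0000) / (6) = -1.3333
Iteration 2:
  x = (-4 - (1)·0.9000 - (4)·-0.8333 - (-1)·-1.3333) / (9) = -0.3222
  y = (9 - (-3)·-0.4444 - (-2)·-0.8333 - (-2)·-1.3333) / (10) = 0.3334
  z = (-10 - (-3)·-0.4444 - (4)·0.9000 - (4)·-1.3333) / (12) = -0.8000
  w = (-8 - (-1)·-0.4444 - (-2)·0.9000 - (1)·-0.8333) / (6) = -0.9685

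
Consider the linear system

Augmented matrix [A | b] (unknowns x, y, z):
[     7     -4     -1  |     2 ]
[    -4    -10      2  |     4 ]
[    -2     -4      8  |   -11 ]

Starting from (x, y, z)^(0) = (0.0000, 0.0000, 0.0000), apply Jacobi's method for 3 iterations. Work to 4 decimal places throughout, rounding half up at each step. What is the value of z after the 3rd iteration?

Iteration 1:
  x = (2 - (-4)·0.0000 - (-1)·0.0000) / (7) = 0.2857
  y = (4 - (-4)·0.0000 - (2)·0.0000) / (-10) = -0.4000
  z = (-11 - (-2)·0.0000 - (-4)·0.0000) / (8) = -1.3750
Iteration 2:
  x = (2 - (-4)·-0.4000 - (-1)·-1.3750) / (7) = -0.1393
  y = (4 - (-4)·0.2857 - (2)·-1.3750) / (-10) = -0.7893
  z = (-11 - (-2)·0.2857 - (-4)·-0.4000) / (8) = -1.5036
Iteration 3:
  x = (2 - (-4)·-0.7893 - (-1)·-1.5036) / (7) = -0.3801
  y = (4 - (-4)·-0.1393 - (2)·-1.5036) / (-10) = -0.6450
  z = (-11 - (-2)·-0.1393 - (-4)·-0.7893) / (8) = -1.8045

-1.8045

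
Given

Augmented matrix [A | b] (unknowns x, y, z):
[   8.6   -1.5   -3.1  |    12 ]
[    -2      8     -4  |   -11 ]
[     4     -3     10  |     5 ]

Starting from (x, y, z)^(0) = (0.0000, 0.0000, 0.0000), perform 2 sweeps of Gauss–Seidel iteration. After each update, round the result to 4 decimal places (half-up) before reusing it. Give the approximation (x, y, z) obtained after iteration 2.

(1.0844, -1.2869, -0.3198)

Iteration 1:
  x = (12 - (-1.5)·0.0000 - (-3.1)·0.0000) / (8.6) = 1.3953
  y = (-11 - (-2)·1.3953 - (-4)·0.0000) / (8) = -1.0262
  z = (5 - (4)·1.3953 - (-3)·-1.0262) / (10) = -0.3660
Iteration 2:
  x = (12 - (-1.5)·-1.0262 - (-3.1)·-0.3660) / (8.6) = 1.0844
  y = (-11 - (-2)·1.0844 - (-4)·-0.3660) / (8) = -1.2869
  z = (5 - (4)·1.0844 - (-3)·-1.2869) / (10) = -0.3198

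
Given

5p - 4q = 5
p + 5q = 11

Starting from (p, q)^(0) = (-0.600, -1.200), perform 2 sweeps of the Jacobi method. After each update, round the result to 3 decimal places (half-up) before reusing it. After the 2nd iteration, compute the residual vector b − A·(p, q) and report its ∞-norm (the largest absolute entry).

2.816

Iteration 1:
  p = (5 - (-4)·-1.200) / (5) = 0.040
  q = (11 - (1)·-0.600) / (5) = 2.320
Iteration 2:
  p = (5 - (-4)·2.320) / (5) = 2.856
  q = (11 - (1)·0.040) / (5) = 2.192
Residual b − A·x = (-0.512, -2.816); ∞-norm = 2.816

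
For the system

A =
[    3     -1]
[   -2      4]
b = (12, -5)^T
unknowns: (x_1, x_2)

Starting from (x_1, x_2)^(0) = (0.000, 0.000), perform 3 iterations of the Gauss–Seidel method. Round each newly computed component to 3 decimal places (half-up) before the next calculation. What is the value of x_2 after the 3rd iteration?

Iteration 1:
  x_1 = (12 - (-1)·0.000) / (3) = 4.000
  x_2 = (-5 - (-2)·4.000) / (4) = 0.750
Iteration 2:
  x_1 = (12 - (-1)·0.750) / (3) = 4.250
  x_2 = (-5 - (-2)·4.250) / (4) = 0.875
Iteration 3:
  x_1 = (12 - (-1)·0.875) / (3) = 4.292
  x_2 = (-5 - (-2)·4.292) / (4) = 0.896

0.896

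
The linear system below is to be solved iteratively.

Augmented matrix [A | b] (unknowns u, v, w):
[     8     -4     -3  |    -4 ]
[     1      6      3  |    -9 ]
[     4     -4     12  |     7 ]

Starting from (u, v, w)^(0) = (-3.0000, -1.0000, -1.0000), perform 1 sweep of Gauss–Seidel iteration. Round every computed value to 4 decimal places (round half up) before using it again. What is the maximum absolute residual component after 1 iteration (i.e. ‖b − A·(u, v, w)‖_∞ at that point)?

Iteration 1:
  u = (-4 - (-4)·-1.0000 - (-3)·-1.0000) / (8) = -1.3750
  v = (-9 - (1)·-1.3750 - (3)·-1.0000) / (6) = -0.7708
  w = (7 - (4)·-1.3750 - (-4)·-0.7708) / (12) = 0.7847
Residual b − A·x = (6.2709, -5.3543, 0.0004); ∞-norm = 6.2709

6.2709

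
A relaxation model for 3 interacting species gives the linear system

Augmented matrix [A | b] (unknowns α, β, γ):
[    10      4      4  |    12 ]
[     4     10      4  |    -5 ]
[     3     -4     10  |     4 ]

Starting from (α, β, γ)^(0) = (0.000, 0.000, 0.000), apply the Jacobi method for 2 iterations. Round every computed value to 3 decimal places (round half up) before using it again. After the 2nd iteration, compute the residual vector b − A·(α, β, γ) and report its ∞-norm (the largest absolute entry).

4.800

Iteration 1:
  α = (12 - (4)·0.000 - (4)·0.000) / (10) = 1.200
  β = (-5 - (4)·0.000 - (4)·0.000) / (10) = -0.500
  γ = (4 - (3)·0.000 - (-4)·0.000) / (10) = 0.400
Iteration 2:
  α = (12 - (4)·-0.500 - (4)·0.400) / (10) = 1.240
  β = (-5 - (4)·1.200 - (4)·0.400) / (10) = -1.140
  γ = (4 - (3)·1.200 - (-4)·-0.500) / (10) = -0.160
Residual b − A·x = (4.800, 2.080, -2.680); ∞-norm = 4.800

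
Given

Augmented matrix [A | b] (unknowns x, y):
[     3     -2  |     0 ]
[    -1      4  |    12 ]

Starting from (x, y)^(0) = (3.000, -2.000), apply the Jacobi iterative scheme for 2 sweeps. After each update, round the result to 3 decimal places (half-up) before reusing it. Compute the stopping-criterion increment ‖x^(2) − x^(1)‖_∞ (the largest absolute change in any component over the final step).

3.833

Iteration 1:
  x = (0 - (-2)·-2.000) / (3) = -1.333
  y = (12 - (-1)·3.000) / (4) = 3.750
Iteration 2:
  x = (0 - (-2)·3.750) / (3) = 2.500
  y = (12 - (-1)·-1.333) / (4) = 2.667
Change: (3.833, -1.083) → max |·| = 3.833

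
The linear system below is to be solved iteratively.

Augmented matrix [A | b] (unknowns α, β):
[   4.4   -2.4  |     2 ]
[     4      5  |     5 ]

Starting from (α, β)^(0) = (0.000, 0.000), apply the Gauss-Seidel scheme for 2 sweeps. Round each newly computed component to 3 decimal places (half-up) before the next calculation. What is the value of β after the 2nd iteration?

0.359

Iteration 1:
  α = (2 - (-2.4)·0.000) / (4.4) = 0.455
  β = (5 - (4)·0.455) / (5) = 0.636
Iteration 2:
  α = (2 - (-2.4)·0.636) / (4.4) = 0.801
  β = (5 - (4)·0.801) / (5) = 0.359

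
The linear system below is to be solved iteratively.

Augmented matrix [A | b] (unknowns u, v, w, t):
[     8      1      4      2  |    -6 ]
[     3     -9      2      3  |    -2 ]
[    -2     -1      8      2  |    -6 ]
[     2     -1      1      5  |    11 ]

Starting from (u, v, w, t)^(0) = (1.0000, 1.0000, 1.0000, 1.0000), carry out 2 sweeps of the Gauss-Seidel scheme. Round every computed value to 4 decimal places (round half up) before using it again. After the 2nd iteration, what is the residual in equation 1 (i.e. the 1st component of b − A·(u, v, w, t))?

Iteration 1:
  u = (-6 - (1)·1.0000 - (4)·1.0000 - (2)·1.0000) / (8) = -1.6250
  v = (-2 - (3)·-1.6250 - (2)·1.0000 - (3)·1.0000) / (-9) = 0.2361
  w = (-6 - (-2)·-1.6250 - (-1)·0.2361 - (2)·1.0000) / (8) = -1.3767
  t = (11 - (2)·-1.6250 - (-1)·0.2361 - (1)·-1.3767) / (5) = 3.1726
Iteration 2:
  u = (-6 - (1)·0.2361 - (4)·-1.3767 - (2)·3.1726) / (8) = -0.8843
  v = (-2 - (3)·-0.8843 - (2)·-1.3767 - (3)·3.1726) / (-9) = 0.6791
  w = (-6 - (-2)·-0.8843 - (-1)·0.6791 - (2)·3.1726) / (8) = -1.6793
  t = (11 - (2)·-0.8843 - (-1)·0.6791 - (1)·-1.6793) / (5) = 3.0254
Residual b − A·x = (1.0617, 1.0472, 0.2941, 0.0000)

1.0617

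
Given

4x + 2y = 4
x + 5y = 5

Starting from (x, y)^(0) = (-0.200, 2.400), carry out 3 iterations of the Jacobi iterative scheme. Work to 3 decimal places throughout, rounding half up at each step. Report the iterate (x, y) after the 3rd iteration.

(0.480, 0.904)

Iteration 1:
  x = (4 - (2)·2.400) / (4) = -0.200
  y = (5 - (1)·-0.200) / (5) = 1.040
Iteration 2:
  x = (4 - (2)·1.040) / (4) = 0.480
  y = (5 - (1)·-0.200) / (5) = 1.040
Iteration 3:
  x = (4 - (2)·1.040) / (4) = 0.480
  y = (5 - (1)·0.480) / (5) = 0.904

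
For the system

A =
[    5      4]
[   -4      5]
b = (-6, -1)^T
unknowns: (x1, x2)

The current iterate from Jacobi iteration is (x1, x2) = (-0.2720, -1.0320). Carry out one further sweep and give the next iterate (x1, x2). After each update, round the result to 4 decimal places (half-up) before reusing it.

(-0.3744, -0.4176)

One sweep:
  x1 = (-6 - (4)·-1.0320) / (5) = -0.3744
  x2 = (-1 - (-4)·-0.2720) / (5) = -0.4176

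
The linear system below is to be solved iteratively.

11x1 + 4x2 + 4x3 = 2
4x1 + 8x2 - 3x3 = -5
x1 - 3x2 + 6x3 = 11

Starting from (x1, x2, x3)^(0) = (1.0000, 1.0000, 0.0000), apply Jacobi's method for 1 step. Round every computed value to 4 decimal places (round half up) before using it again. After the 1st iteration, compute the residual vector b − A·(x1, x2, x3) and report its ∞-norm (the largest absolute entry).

11.2273

Iteration 1:
  x1 = (2 - (4)·1.0000 - (4)·0.0000) / (11) = -0.1818
  x2 = (-5 - (4)·1.0000 - (-3)·0.0000) / (8) = -1.1250
  x3 = (11 - (1)·1.0000 - (-3)·1.0000) / (6) = 2.1667
Residual b − A·x = (-0.1670, 11.2273, -5.1934); ∞-norm = 11.2273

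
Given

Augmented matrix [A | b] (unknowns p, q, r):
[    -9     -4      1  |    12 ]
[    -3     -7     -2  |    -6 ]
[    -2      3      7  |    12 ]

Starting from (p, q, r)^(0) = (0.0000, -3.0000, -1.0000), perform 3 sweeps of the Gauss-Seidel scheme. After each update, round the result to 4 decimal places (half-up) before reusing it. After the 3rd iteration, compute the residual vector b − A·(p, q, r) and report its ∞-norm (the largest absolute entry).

0.8179

Iteration 1:
  p = (12 - (-4)·-3.0000 - (1)·-1.0000) / (-9) = -0.1111
  q = (-6 - (-3)·-0.1111 - (-2)·-1.0000) / (-7) = 1.1905
  r = (12 - (-2)·-0.1111 - (3)·1.1905) / (7) = 1.1723
Iteration 2:
  p = (12 - (-4)·1.1905 - (1)·1.1723) / (-9) = -1.7322
  q = (-6 - (-3)·-1.7322 - (-2)·1.1723) / (-7) = 1.2646
  r = (12 - (-2)·-1.7322 - (3)·1.2646) / (7) = 0.6774
Iteration 3:
  p = (12 - (-4)·1.2646 - (1)·0.6774) / (-9) = -1.8201
  q = (-6 - (-3)·-1.8201 - (-2)·0.6774) / (-7) = 1.4436
  r = (12 - (-2)·-1.8201 - (3)·1.4436) / (7) = 0.5756
Residual b − A·x = (0.8179, -0.2039, -0.0002); ∞-norm = 0.8179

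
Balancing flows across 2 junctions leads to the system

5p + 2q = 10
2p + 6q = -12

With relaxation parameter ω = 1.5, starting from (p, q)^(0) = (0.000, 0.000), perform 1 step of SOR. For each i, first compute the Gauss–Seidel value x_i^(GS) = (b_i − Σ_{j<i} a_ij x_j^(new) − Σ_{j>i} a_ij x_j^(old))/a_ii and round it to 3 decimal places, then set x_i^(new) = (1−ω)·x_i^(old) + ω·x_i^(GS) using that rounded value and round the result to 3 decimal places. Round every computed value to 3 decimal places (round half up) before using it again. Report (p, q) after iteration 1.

Iteration 1:
  p: GS value = (10 - (2)·0.000) / (5) = 2.000;  p ← (1−ω)·0.000 + ω·2.000 = 3.000
  q: GS value = (-12 - (2)·3.000) / (6) = -3.000;  q ← (1−ω)·0.000 + ω·-3.000 = -4.500

(3.000, -4.500)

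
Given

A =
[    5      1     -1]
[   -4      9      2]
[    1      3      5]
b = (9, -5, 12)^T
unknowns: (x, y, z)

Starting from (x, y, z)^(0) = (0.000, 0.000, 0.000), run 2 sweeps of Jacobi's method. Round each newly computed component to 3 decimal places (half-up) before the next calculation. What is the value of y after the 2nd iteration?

-0.289

Iteration 1:
  x = (9 - (1)·0.000 - (-1)·0.000) / (5) = 1.800
  y = (-5 - (-4)·0.000 - (2)·0.000) / (9) = -0.556
  z = (12 - (1)·0.000 - (3)·0.000) / (5) = 2.400
Iteration 2:
  x = (9 - (1)·-0.556 - (-1)·2.400) / (5) = 2.391
  y = (-5 - (-4)·1.800 - (2)·2.400) / (9) = -0.289
  z = (12 - (1)·1.800 - (3)·-0.556) / (5) = 2.374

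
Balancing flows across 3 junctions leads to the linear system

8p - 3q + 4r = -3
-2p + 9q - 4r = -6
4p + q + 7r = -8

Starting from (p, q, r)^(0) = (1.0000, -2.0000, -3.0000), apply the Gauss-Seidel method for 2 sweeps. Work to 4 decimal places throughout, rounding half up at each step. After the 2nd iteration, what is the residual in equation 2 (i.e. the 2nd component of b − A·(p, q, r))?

Iteration 1:
  p = (-3 - (-3)·-2.0000 - (4)·-3.0000) / (8) = 0.3750
  q = (-6 - (-2)·0.3750 - (-4)·-3.0000) / (9) = -1.9167
  r = (-8 - (4)·0.3750 - (1)·-1.9167) / (7) = -1.0833
Iteration 2:
  p = (-3 - (-3)·-1.9167 - (4)·-1.0833) / (8) = -0.5521
  q = (-6 - (-2)·-0.5521 - (-4)·-1.0833) / (9) = -1.2708
  r = (-8 - (4)·-0.5521 - (1)·-1.2708) / (7) = -0.6458
Residual b − A·x = (0.1876, 1.7498, -0.0002)

1.7498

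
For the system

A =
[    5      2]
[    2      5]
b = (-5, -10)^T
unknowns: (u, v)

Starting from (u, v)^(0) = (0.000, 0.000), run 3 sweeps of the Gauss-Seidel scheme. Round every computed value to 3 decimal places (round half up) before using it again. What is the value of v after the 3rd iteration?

-1.897

Iteration 1:
  u = (-5 - (2)·0.000) / (5) = -1.000
  v = (-10 - (2)·-1.000) / (5) = -1.600
Iteration 2:
  u = (-5 - (2)·-1.600) / (5) = -0.360
  v = (-10 - (2)·-0.360) / (5) = -1.856
Iteration 3:
  u = (-5 - (2)·-1.856) / (5) = -0.258
  v = (-10 - (2)·-0.258) / (5) = -1.897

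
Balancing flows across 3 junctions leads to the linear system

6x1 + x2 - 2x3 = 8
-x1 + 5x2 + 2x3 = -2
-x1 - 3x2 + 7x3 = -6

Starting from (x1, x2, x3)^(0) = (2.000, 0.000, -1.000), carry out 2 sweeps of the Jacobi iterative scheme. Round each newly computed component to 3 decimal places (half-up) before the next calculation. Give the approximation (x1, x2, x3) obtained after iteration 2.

Iteration 1:
  x1 = (8 - (1)·0.000 - (-2)·-1.000) / (6) = 1.000
  x2 = (-2 - (-1)·2.000 - (2)·-1.000) / (5) = 0.400
  x3 = (-6 - (-1)·2.000 - (-3)·0.000) / (7) = -0.571
Iteration 2:
  x1 = (8 - (1)·0.400 - (-2)·-0.571) / (6) = 1.076
  x2 = (-2 - (-1)·1.000 - (2)·-0.571) / (5) = 0.028
  x3 = (-6 - (-1)·1.000 - (-3)·0.400) / (7) = -0.543

(1.076, 0.028, -0.543)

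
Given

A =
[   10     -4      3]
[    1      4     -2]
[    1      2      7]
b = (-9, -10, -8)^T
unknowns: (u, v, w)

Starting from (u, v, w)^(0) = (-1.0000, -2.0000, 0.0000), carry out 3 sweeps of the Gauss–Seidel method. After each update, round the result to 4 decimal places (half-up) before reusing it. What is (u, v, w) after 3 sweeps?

(-1.7173, -2.2045, -0.2677)

Iteration 1:
  u = (-9 - (-4)·-2.0000 - (3)·0.0000) / (10) = -1.7000
  v = (-10 - (1)·-1.7000 - (-2)·0.0000) / (4) = -2.0750
  w = (-8 - (1)·-1.7000 - (2)·-2.0750) / (7) = -0.3071
Iteration 2:
  u = (-9 - (-4)·-2.0750 - (3)·-0.3071) / (10) = -1.6379
  v = (-10 - (1)·-1.6379 - (-2)·-0.3071) / (4) = -2.2441
  w = (-8 - (1)·-1.6379 - (2)·-2.2441) / (7) = -0.2677
Iteration 3:
  u = (-9 - (-4)·-2.2441 - (3)·-0.2677) / (10) = -1.7173
  v = (-10 - (1)·-1.7173 - (-2)·-0.2677) / (4) = -2.2045
  w = (-8 - (1)·-1.7173 - (2)·-2.2045) / (7) = -0.2677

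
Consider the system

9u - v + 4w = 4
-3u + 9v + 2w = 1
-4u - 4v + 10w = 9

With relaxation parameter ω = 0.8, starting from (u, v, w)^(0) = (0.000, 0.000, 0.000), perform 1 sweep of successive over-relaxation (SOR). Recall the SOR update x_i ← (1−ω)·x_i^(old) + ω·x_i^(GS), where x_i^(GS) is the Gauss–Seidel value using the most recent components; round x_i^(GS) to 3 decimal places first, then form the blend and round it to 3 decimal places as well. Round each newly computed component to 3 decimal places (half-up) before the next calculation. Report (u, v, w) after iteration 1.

(0.355, 0.183, 0.892)

Iteration 1:
  u: GS value = (4 - (-1)·0.000 - (4)·0.000) / (9) = 0.444;  u ← (1−ω)·0.000 + ω·0.444 = 0.355
  v: GS value = (1 - (-3)·0.355 - (2)·0.000) / (9) = 0.229;  v ← (1−ω)·0.000 + ω·0.229 = 0.183
  w: GS value = (9 - (-4)·0.355 - (-4)·0.183) / (10) = 1.115;  w ← (1−ω)·0.000 + ω·1.115 = 0.892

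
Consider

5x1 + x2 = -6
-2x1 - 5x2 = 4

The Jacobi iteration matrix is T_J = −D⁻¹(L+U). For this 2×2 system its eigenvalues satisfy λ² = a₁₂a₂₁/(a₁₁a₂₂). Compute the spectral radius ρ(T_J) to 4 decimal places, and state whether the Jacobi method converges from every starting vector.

0.2828

a₁₂a₂₁/(a₁₁a₂₂) = (1)·(-2) / ((5)·(-5)) = 0.080000
ρ = √|0.080000| = √0.080000 = 0.2828
ρ < 1, so Jacobi converges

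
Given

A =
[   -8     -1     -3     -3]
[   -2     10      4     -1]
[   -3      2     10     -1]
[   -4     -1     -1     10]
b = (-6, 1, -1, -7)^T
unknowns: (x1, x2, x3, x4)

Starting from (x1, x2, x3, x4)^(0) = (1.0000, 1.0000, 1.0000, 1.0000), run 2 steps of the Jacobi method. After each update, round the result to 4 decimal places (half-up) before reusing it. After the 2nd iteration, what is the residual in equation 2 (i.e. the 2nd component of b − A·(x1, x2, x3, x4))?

2.1000

Iteration 1:
  x1 = (-6 - (-1)·1.0000 - (-3)·1.0000 - (-3)·1.0000) / (-8) = -0.1250
  x2 = (1 - (-2)·1.0000 - (4)·1.0000 - (-1)·1.0000) / (10) = 0.0000
  x3 = (-1 - (-3)·1.0000 - (2)·1.0000 - (-1)·1.0000) / (10) = 0.1000
  x4 = (-7 - (-4)·1.0000 - (-1)·1.0000 - (-1)·1.0000) / (10) = -0.1000
Iteration 2:
  x1 = (-6 - (-1)·0.0000 - (-3)·0.1000 - (-3)·-0.1000) / (-8) = 0.7500
  x2 = (1 - (-2)·-0.1250 - (4)·0.1000 - (-1)·-0.1000) / (10) = 0.0250
  x3 = (-1 - (-3)·-0.1250 - (2)·0.0000 - (-1)·-0.1000) / (10) = -0.1475
  x4 = (-7 - (-4)·-0.1250 - (-1)·0.0000 - (-1)·0.1000) / (10) = -0.7400
Residual b − A·x = (-2.6375, 2.1000, 1.9350, 3.2775)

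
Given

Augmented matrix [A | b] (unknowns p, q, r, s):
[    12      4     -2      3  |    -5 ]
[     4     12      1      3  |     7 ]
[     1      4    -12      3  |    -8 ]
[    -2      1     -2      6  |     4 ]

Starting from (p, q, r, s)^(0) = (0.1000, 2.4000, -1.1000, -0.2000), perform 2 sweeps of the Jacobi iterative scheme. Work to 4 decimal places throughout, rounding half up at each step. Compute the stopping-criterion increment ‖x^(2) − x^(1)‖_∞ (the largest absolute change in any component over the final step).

Iteration 1:
  p = (-5 - (4)·2.4000 - (-2)·-1.1000 - (3)·-0.2000) / (12) = -1.3500
  q = (7 - (4)·0.1000 - (1)·-1.1000 - (3)·-0.2000) / (12) = 0.6917
  r = (-8 - (1)·0.1000 - (4)·2.4000 - (3)·-0.2000) / (-12) = 1.4250
  s = (4 - (-2)·0.1000 - (1)·2.4000 - (-2)·-1.1000) / (6) = -0.0667
Iteration 2:
  p = (-5 - (4)·0.6917 - (-2)·1.4250 - (3)·-0.0667) / (12) = -0.3931
  q = (7 - (4)·-1.3500 - (1)·1.4250 - (3)·-0.0667) / (12) = 0.9313
  r = (-8 - (1)·-1.3500 - (4)·0.6917 - (3)·-0.0667) / (-12) = 0.7681
  s = (4 - (-2)·-1.3500 - (1)·0.6917 - (-2)·1.4250) / (6) = 0.5764
Change: (0.9569, 0.2396, -0.6569, 0.6431) → max |·| = 0.9569

0.9569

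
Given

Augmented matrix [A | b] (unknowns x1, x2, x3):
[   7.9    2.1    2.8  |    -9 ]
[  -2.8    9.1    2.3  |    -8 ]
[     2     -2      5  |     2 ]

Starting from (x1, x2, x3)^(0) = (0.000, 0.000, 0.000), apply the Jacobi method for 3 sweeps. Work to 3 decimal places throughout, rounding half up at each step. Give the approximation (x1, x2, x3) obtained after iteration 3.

Iteration 1:
  x1 = (-9 - (2.1)·0.000 - (2.8)·0.000) / (7.9) = -1.139
  x2 = (-8 - (-2.8)·0.000 - (2.3)·0.000) / (9.1) = -0.879
  x3 = (2 - (2)·0.000 - (-2)·0.000) / (5) = 0.400
Iteration 2:
  x1 = (-9 - (2.1)·-0.879 - (2.8)·0.400) / (7.9) = -1.047
  x2 = (-8 - (-2.8)·-1.139 - (2.3)·0.400) / (9.1) = -1.331
  x3 = (2 - (2)·-1.139 - (-2)·-0.879) / (5) = 0.504
Iteration 3:
  x1 = (-9 - (2.1)·-1.331 - (2.8)·0.504) / (7.9) = -0.964
  x2 = (-8 - (-2.8)·-1.047 - (2.3)·0.504) / (9.1) = -1.329
  x3 = (2 - (2)·-1.047 - (-2)·-1.331) / (5) = 0.286

(-0.964, -1.329, 0.286)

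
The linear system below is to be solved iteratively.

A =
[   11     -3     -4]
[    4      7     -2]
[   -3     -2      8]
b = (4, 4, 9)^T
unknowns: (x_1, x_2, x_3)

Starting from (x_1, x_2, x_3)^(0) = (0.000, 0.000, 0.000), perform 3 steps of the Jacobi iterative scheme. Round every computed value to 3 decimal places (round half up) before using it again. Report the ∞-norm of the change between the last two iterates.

0.243

Iteration 1:
  x_1 = (4 - (-3)·0.000 - (-4)·0.000) / (11) = 0.364
  x_2 = (4 - (4)·0.000 - (-2)·0.000) / (7) = 0.571
  x_3 = (9 - (-3)·0.000 - (-2)·0.000) / (8) = 1.125
Iteration 2:
  x_1 = (4 - (-3)·0.571 - (-4)·1.125) / (11) = 0.928
  x_2 = (4 - (4)·0.364 - (-2)·1.125) / (7) = 0.685
  x_3 = (9 - (-3)·0.364 - (-2)·0.571) / (8) = 1.404
Iteration 3:
  x_1 = (4 - (-3)·0.685 - (-4)·1.404) / (11) = 1.061
  x_2 = (4 - (4)·0.928 - (-2)·1.404) / (7) = 0.442
  x_3 = (9 - (-3)·0.928 - (-2)·0.685) / (8) = 1.644
Change: (0.133, -0.243, 0.240) → max |·| = 0.243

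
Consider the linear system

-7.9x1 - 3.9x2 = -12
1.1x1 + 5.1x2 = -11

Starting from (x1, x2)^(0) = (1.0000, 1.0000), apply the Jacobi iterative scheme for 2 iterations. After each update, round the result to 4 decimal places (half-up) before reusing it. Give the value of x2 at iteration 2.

Iteration 1:
  x1 = (-12 - (-3.9)·1.0000) / (-7.9) = 1.0253
  x2 = (-11 - (1.1)·1.0000) / (5.1) = -2.3725
Iteration 2:
  x1 = (-12 - (-3.9)·-2.3725) / (-7.9) = 2.6902
  x2 = (-11 - (1.1)·1.0253) / (5.1) = -2.3780

-2.3780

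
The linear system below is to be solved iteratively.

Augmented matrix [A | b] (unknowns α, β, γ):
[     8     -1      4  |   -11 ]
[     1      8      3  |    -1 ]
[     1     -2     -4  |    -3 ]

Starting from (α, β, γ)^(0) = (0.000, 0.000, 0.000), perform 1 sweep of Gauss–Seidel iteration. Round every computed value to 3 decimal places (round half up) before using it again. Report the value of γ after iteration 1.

0.383

Iteration 1:
  α = (-11 - (-1)·0.000 - (4)·0.000) / (8) = -1.375
  β = (-1 - (1)·-1.375 - (3)·0.000) / (8) = 0.047
  γ = (-3 - (1)·-1.375 - (-2)·0.047) / (-4) = 0.383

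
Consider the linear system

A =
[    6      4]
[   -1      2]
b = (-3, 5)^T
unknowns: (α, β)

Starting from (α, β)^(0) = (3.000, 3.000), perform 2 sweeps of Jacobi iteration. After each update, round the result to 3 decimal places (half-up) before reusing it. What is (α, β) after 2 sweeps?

Iteration 1:
  α = (-3 - (4)·3.000) / (6) = -2.500
  β = (5 - (-1)·3.000) / (2) = 4.000
Iteration 2:
  α = (-3 - (4)·4.000) / (6) = -3.167
  β = (5 - (-1)·-2.500) / (2) = 1.250

(-3.167, 1.250)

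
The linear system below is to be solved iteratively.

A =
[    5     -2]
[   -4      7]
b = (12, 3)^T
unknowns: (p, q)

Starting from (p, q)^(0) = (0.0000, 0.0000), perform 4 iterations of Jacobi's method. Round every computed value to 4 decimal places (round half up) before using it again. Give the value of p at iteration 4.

Iteration 1:
  p = (12 - (-2)·0.0000) / (5) = 2.4000
  q = (3 - (-4)·0.0000) / (7) = 0.4286
Iteration 2:
  p = (12 - (-2)·0.4286) / (5) = 2.5714
  q = (3 - (-4)·2.4000) / (7) = 1.8000
Iteration 3:
  p = (12 - (-2)·1.8000) / (5) = 3.1200
  q = (3 - (-4)·2.5714) / (7) = 1.8979
Iteration 4:
  p = (12 - (-2)·1.8979) / (5) = 3.1592
  q = (3 - (-4)·3.1200) / (7) = 2.2114

3.1592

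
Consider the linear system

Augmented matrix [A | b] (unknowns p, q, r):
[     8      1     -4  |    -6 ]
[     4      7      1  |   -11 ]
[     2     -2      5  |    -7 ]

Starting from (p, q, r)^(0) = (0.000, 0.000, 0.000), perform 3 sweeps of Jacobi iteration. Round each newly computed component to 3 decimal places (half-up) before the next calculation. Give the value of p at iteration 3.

Iteration 1:
  p = (-6 - (1)·0.000 - (-4)·0.000) / (8) = -0.750
  q = (-11 - (4)·0.000 - (1)·0.000) / (7) = -1.571
  r = (-7 - (2)·0.000 - (-2)·0.000) / (5) = -1.400
Iteration 2:
  p = (-6 - (1)·-1.571 - (-4)·-1.400) / (8) = -1.254
  q = (-11 - (4)·-0.750 - (1)·-1.400) / (7) = -0.943
  r = (-7 - (2)·-0.750 - (-2)·-1.571) / (5) = -1.728
Iteration 3:
  p = (-6 - (1)·-0.943 - (-4)·-1.728) / (8) = -1.496
  q = (-11 - (4)·-1.254 - (1)·-1.728) / (7) = -0.608
  r = (-7 - (2)·-1.254 - (-2)·-0.943) / (5) = -1.276

-1.496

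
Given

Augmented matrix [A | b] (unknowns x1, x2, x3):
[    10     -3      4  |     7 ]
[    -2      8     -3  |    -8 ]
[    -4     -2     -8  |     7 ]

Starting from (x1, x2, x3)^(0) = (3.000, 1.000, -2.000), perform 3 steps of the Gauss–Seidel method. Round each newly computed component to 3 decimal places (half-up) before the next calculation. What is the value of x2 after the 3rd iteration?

Iteration 1:
  x1 = (7 - (-3)·1.000 - (4)·-2.000) / (10) = 1.800
  x2 = (-8 - (-2)·1.800 - (-3)·-2.000) / (8) = -1.300
  x3 = (7 - (-4)·1.800 - (-2)·-1.300) / (-8) = -1.450
Iteration 2:
  x1 = (7 - (-3)·-1.300 - (4)·-1.450) / (10) = 0.890
  x2 = (-8 - (-2)·0.890 - (-3)·-1.450) / (8) = -1.321
  x3 = (7 - (-4)·0.890 - (-2)·-1.321) / (-8) = -0.990
Iteration 3:
  x1 = (7 - (-3)·-1.321 - (4)·-0.990) / (10) = 0.700
  x2 = (-8 - (-2)·0.700 - (-3)·-0.990) / (8) = -1.196
  x3 = (7 - (-4)·0.700 - (-2)·-1.196) / (-8) = -0.926

-1.196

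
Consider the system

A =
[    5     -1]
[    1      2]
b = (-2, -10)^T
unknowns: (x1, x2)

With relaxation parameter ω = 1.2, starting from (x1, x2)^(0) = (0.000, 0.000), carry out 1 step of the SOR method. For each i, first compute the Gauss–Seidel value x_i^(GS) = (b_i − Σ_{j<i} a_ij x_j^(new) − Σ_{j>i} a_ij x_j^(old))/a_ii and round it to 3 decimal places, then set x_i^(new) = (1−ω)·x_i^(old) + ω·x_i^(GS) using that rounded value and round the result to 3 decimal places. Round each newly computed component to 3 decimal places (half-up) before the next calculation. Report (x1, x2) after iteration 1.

(-0.480, -5.712)

Iteration 1:
  x1: GS value = (-2 - (-1)·0.000) / (5) = -0.400;  x1 ← (1−ω)·0.000 + ω·-0.400 = -0.480
  x2: GS value = (-10 - (1)·-0.480) / (2) = -4.760;  x2 ← (1−ω)·0.000 + ω·-4.760 = -5.712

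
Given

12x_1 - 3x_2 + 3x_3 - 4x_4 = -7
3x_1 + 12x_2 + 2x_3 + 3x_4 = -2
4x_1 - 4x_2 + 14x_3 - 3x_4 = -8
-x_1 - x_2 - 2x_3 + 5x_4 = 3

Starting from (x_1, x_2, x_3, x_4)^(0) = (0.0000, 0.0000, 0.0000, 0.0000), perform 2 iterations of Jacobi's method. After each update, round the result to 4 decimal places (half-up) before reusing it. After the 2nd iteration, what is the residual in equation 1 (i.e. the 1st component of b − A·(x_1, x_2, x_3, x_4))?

-1.9834

Iteration 1:
  x_1 = (-7 - (-3)·0.0000 - (3)·0.0000 - (-4)·0.0000) / (12) = -0.5833
  x_2 = (-2 - (3)·0.0000 - (2)·0.0000 - (3)·0.0000) / (12) = -0.1667
  x_3 = (-8 - (4)·0.0000 - (-4)·0.0000 - (-3)·0.0000) / (14) = -0.5714
  x_4 = (3 - (-1)·0.0000 - (-1)·0.0000 - (-2)·0.0000) / (5) = 0.6000
Iteration 2:
  x_1 = (-7 - (-3)·-0.1667 - (3)·-0.5714 - (-4)·0.6000) / (12) = -0.2822
  x_2 = (-2 - (3)·-0.5833 - (2)·-0.5714 - (3)·0.6000) / (12) = -0.0756
  x_3 = (-8 - (4)·-0.5833 - (-4)·-0.1667 - (-3)·0.6000) / (14) = -0.3238
  x_4 = (3 - (-1)·-0.5833 - (-1)·-0.1667 - (-2)·-0.5714) / (5) = 0.2214
Residual b − A·x = (-1.9834, -0.2628, -1.9762, 0.8876)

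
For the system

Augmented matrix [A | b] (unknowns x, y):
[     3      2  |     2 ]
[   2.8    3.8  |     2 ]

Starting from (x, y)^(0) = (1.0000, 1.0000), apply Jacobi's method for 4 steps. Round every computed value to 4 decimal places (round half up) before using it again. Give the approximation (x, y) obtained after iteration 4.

(0.7122, 0.2936)

Iteration 1:
  x = (2 - (2)·1.0000) / (3) = 0.0000
  y = (2 - (2.8)·1.0000) / (3.8) = -0.2105
Iteration 2:
  x = (2 - (2)·-0.2105) / (3) = 0.8070
  y = (2 - (2.8)·0.0000) / (3.8) = 0.5263
Iteration 3:
  x = (2 - (2)·0.5263) / (3) = 0.3158
  y = (2 - (2.8)·0.8070) / (3.8) = -0.0683
Iteration 4:
  x = (2 - (2)·-0.0683) / (3) = 0.7122
  y = (2 - (2.8)·0.3158) / (3.8) = 0.2936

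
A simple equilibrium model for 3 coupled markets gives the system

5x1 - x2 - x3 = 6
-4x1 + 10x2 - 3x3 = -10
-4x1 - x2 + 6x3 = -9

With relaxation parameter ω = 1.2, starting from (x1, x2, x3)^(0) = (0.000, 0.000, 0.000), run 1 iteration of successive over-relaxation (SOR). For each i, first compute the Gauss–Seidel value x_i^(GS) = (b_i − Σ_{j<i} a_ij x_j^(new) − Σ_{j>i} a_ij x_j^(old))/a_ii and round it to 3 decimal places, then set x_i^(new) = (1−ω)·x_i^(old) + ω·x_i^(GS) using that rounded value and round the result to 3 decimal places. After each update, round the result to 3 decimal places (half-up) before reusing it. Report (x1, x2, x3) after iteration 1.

Iteration 1:
  x1: GS value = (6 - (-1)·0.000 - (-1)·0.000) / (5) = 1.200;  x1 ← (1−ω)·0.000 + ω·1.200 = 1.440
  x2: GS value = (-10 - (-4)·1.440 - (-3)·0.000) / (10) = -0.424;  x2 ← (1−ω)·0.000 + ω·-0.424 = -0.509
  x3: GS value = (-9 - (-4)·1.440 - (-1)·-0.509) / (6) = -0.625;  x3 ← (1−ω)·0.000 + ω·-0.625 = -0.750

(1.440, -0.509, -0.750)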